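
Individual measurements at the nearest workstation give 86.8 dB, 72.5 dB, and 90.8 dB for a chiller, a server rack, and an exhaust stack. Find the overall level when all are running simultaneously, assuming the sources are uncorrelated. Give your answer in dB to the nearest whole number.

For uncorrelated sources the intensities add, so convert each level to linear form, sum, and take 10·log₁₀ of the total.
Σ 10^(L/10) = 10^(86.8/10) + 10^(72.5/10) + 10^(90.8/10) = 1.699e+09.
L_total = 10·log₁₀(1.699e+09) = 92.30 dB.

92 dB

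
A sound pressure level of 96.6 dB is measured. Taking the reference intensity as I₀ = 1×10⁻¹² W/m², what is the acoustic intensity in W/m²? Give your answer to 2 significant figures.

0.0046 W/m²

I = I₀·10^(L/10) = 10⁻¹² × 10^(96.6/10) = 10^(-2.340).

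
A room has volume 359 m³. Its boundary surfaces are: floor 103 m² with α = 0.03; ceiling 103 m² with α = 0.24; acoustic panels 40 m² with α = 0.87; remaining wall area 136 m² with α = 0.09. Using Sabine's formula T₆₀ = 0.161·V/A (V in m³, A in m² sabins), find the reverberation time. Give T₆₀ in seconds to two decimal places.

0.77 s

Total absorption A = 103·0.03 + 103·0.24 + 40·0.87 + 136·0.09 = 74.85 m² sabins.
T₆₀ = 0.161·V/A = 0.161·359/74.85 = 0.772 s.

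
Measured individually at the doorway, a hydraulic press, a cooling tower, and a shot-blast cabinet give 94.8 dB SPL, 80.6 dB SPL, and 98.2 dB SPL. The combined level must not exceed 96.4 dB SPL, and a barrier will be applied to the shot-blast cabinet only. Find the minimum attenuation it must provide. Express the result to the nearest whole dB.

Everything except the shot-blast cabinet sums to 10^(94.8/10) + 10^(80.6/10) = 3.135e+09 in linear terms, 94.96 dB SPL.
The limit corresponds to 10^(96.4/10) = 4.365e+09; subtracting the fixed part leaves 1.230e+09 for the shot-blast cabinet, i.e. 90.90 dB SPL.
Required insertion loss = 98.2 − 90.90 = 7.30 dB.

7 dB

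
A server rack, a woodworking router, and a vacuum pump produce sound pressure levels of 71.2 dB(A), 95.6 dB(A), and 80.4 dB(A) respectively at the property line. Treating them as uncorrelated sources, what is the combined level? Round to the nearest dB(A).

Incoherent sources combine by intensity addition: L_total = 10·log₁₀(Σ 10^(L_i/10)).
Σ 10^(L/10) = 10^(71.2/10) + 10^(95.6/10) + 10^(80.4/10) = 3.754e+09.
L_total = 10·log₁₀(3.754e+09) = 95.74 dB(A).

96 dB(A)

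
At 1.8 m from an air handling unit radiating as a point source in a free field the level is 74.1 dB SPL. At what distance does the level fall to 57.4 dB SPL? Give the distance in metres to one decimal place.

12.3 m

The 16.7 dB drop corresponds to a distance ratio of 10^(16.7/20) for a point source.
r₂ = 1.8·10^((74.1−57.4)/20) = 1.8·10^(16.7/20) = 12.31 m.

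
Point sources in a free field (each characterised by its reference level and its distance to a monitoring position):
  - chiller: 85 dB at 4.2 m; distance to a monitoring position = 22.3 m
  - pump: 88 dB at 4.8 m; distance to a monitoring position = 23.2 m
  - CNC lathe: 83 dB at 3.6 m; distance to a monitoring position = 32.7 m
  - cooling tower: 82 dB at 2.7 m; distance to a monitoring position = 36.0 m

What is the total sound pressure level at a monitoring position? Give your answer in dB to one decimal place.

Apply inverse-square spreading to bring every level to the receiver, then sum 10^(L/10).
chiller: 85 − 20·log₁₀(22.3/4.2) = 85 − 14.50 = 70.50 dB.
pump: 88 − 20·log₁₀(23.2/4.8) = 88 − 13.68 = 74.32 dB.
CNC lathe: 83 − 20·log₁₀(32.7/3.6) = 83 − 19.16 = 63.84 dB.
cooling tower: 82 − 20·log₁₀(36.0/2.7) = 82 − 22.50 = 59.50 dB.
Σ 10^(L/10) = 4.154e+07 → L_total = 10·log₁₀(4.154e+07) = 76.18 dB.

76.2 dB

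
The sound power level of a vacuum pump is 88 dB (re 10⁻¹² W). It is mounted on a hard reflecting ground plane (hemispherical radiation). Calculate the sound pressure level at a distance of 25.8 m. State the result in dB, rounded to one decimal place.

51.8 dB

Free-field hemispherical radiation: L_p = L_w − 10·log₁₀(2π·r²), r = 25.8 m.
2π·r² = 4182 m², 10·log₁₀ of that is 36.214 dB.
L_p = 88 − 36.214 = 51.79 dB.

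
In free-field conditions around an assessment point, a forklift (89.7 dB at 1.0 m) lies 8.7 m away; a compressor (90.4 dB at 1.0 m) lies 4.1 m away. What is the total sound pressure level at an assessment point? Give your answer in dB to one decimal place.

78.9 dB

First find each source's level at the receiver (point-source: −20·log₁₀(r/r_ref)), then combine on an intensity basis.
forklift: 89.7 − 20·log₁₀(8.7/1.0) = 89.7 − 18.79 = 70.91 dB.
compressor: 90.4 − 20·log₁₀(4.1/1.0) = 90.4 − 12.26 = 78.14 dB.
Σ 10^(L/10) = 7.756e+07 → L_total = 10·log₁₀(7.756e+07) = 78.90 dB.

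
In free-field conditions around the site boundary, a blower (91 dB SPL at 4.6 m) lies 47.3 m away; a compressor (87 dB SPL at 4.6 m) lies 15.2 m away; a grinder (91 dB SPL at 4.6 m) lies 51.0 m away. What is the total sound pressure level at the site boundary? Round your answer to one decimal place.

Apply inverse-square spreading to bring every level to the receiver, then sum 10^(L/10).
blower: 91 − 20·log₁₀(47.3/4.6) = 91 − 20.24 = 70.76 dB SPL.
compressor: 87 − 20·log₁₀(15.2/4.6) = 87 − 10.38 = 76.62 dB SPL.
grinder: 91 − 20·log₁₀(51.0/4.6) = 91 − 20.90 = 70.10 dB SPL.
Σ 10^(L/10) = 6.805e+07 → L_total = 10·log₁₀(6.805e+07) = 78.33 dB SPL.

78.3 dB SPL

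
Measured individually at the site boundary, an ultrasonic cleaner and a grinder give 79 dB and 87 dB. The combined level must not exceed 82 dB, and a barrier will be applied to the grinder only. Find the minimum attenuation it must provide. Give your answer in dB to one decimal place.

8.0 dB

Fixed contribution from the other source: Σ 10^(L/10) = 10^(79/10) = 7.943e+07 (79.00 dB).
To meet 82 dB overall, the treated grinder may contribute at most 10^(82/10) − 7.943e+07 = 7.906e+07, i.e. 78.98 dB.
Required insertion loss = 87 − 78.98 = 8.02 dB.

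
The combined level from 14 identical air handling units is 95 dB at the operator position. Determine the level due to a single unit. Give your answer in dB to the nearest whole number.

84 dB

14 equal contributions raise the level by 10·log₁₀ 14 = 11.461 dB, so each unit alone gives 95 − 11.461.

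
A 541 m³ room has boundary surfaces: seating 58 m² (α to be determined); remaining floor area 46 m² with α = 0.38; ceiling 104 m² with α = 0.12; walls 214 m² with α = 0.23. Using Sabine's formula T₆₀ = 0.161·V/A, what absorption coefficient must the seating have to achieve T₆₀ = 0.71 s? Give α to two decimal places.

0.75

From T₆₀ = 0.161·V/A, the target T₆₀ = 0.71 s needs A = 0.161·541/0.71 = 122.68 m².
Absorption from the other surfaces = 46·0.38 + 104·0.12 + 214·0.23 = 79.18 m², so the seating must supply 43.50 m² over 58 m².
α = 43.50/58 = 0.750.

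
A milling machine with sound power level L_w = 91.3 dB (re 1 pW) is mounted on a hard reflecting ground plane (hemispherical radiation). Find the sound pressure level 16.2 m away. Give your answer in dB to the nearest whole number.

Free-field hemispherical radiation: L_p = L_w − 10·log₁₀(2π·r²), r = 16.2 m.
2π·r² = 1649 m², 10·log₁₀ of that is 32.172 dB.
L_p = 91.3 − 32.172 = 59.13 dB.

59 dB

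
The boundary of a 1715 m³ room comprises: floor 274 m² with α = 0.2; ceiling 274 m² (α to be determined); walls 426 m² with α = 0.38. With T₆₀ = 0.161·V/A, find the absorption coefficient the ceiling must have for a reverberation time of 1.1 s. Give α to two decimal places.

A = 0.161·V/T₆₀ = 0.161·1715/1.1 = 251.01 m² sabins.
Absorption from the other surfaces = 274·0.2 + 426·0.38 = 216.68 m², so the ceiling must supply 34.33 m² over 274 m².
α = 34.33/274 = 0.125.

0.13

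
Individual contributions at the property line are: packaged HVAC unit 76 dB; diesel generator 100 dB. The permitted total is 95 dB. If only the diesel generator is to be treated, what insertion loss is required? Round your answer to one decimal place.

5.1 dB

The untreated sources together contribute 10^(76/10) = 3.981e+07, i.e. 76.00 dB.
To meet 95 dB overall, the treated diesel generator may contribute at most 10^(95/10) − 3.981e+07 = 3.122e+09, i.e. 94.94 dB.
Required insertion loss = 100 − 94.94 = 5.06 dB.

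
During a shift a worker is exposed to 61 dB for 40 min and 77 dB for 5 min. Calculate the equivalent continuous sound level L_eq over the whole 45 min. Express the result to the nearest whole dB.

68 dB

The energy average is taken in the linear domain: L_eq = 10·log₁₀[(Σ tᵢ·10^(Lᵢ/10))/T], T = 45 min.
Σ tᵢ·10^(Lᵢ/10) = 40·10^(61/10) + 5·10^(77/10) = 3.010e+08.
L_eq = 10·log₁₀(3.010e+08/45) = 68.25 dB.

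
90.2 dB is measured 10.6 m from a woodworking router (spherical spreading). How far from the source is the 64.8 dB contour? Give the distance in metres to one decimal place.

197.4 m

Point-source spreading drops the level by 20·log₁₀(r₂/r₁); inverting, r₂/r₁ = 10^(ΔL/20).
r₂ = 10.6·10^((90.2−64.8)/20) = 10.6·10^(25.4/20) = 197.38 m.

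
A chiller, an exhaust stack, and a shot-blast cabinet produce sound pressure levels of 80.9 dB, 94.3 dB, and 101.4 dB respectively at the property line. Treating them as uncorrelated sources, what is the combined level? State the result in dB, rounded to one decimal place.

For uncorrelated sources the intensities add, so convert each level to linear form, sum, and take 10·log₁₀ of the total.
Σ 10^(L/10) = 10^(80.9/10) + 10^(94.3/10) + 10^(101.4/10) = 1.662e+10.
L_total = 10·log₁₀(1.662e+10) = 102.21 dB.

102.2 dB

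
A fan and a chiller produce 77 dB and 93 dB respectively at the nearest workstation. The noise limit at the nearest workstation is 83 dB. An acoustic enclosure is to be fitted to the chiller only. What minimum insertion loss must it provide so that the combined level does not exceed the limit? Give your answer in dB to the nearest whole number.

Everything except the chiller sums to 10^(77/10) = 5.012e+07 in linear terms, 77.00 dB.
To meet 83 dB overall, the treated chiller may contribute at most 10^(83/10) − 5.012e+07 = 1.494e+08, i.e. 81.74 dB.
Required insertion loss = 93 − 81.74 = 11.26 dB.

11 dB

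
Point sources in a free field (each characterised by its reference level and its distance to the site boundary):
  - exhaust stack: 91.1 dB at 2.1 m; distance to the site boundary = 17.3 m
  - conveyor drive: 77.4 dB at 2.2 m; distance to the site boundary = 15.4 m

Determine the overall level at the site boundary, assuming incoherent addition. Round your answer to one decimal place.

First find each source's level at the receiver (point-source: −20·log₁₀(r/r_ref)), then combine on an intensity basis.
exhaust stack: 91.1 − 20·log₁₀(17.3/2.1) = 91.1 − 18.32 = 72.78 dB.
conveyor drive: 77.4 − 20·log₁₀(15.4/2.2) = 77.4 − 16.90 = 60.50 dB.
Σ 10^(L/10) = 2.010e+07 → L_total = 10·log₁₀(2.010e+07) = 73.03 dB.

73.0 dB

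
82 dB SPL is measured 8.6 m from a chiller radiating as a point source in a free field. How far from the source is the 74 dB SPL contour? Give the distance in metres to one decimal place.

For a point source L₁ − L₂ = 20·log₁₀(r₂/r₁), so r₂ = r₁·10^((L₁−L₂)/20).
r₂ = 8.6·10^((82−74)/20) = 8.6·10^(8.0/20) = 21.60 m.

21.6 m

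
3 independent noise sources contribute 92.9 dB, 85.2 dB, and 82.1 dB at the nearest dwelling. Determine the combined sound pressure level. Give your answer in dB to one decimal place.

For uncorrelated sources the intensities add, so convert each level to linear form, sum, and take 10·log₁₀ of the total.
Σ 10^(L/10) = 10^(92.9/10) + 10^(85.2/10) + 10^(82.1/10) = 2.443e+09.
L_total = 10·log₁₀(2.443e+09) = 93.88 dB.

93.9 dB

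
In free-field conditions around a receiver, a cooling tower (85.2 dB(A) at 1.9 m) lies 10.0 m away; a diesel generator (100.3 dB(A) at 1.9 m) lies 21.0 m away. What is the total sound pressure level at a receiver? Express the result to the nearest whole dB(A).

80 dB(A)

First find each source's level at the receiver (point-source: −20·log₁₀(r/r_ref)), then combine on an intensity basis.
cooling tower: 85.2 − 20·log₁₀(10.0/1.9) = 85.2 − 14.42 = 70.78 dB(A).
diesel generator: 100.3 − 20·log₁₀(21.0/1.9) = 100.3 − 20.87 = 79.43 dB(A).
Σ 10^(L/10) = 9.967e+07 → L_total = 10·log₁₀(9.967e+07) = 79.99 dB(A).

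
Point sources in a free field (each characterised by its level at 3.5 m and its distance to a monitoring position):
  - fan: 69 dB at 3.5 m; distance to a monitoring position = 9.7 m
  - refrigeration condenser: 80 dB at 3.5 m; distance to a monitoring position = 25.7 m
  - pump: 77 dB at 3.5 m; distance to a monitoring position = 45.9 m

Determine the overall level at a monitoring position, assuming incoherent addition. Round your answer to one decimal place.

65.0 dB

First find each source's level at the receiver (point-source: −20·log₁₀(r/r_ref)), then combine on an intensity basis.
fan: 69 − 20·log₁₀(9.7/3.5) = 69 − 8.85 = 60.15 dB.
refrigeration condenser: 80 − 20·log₁₀(25.7/3.5) = 80 − 17.32 = 62.68 dB.
pump: 77 − 20·log₁₀(45.9/3.5) = 77 − 22.35 = 54.65 dB.
Σ 10^(L/10) = 3.180e+06 → L_total = 10·log₁₀(3.180e+06) = 65.02 dB.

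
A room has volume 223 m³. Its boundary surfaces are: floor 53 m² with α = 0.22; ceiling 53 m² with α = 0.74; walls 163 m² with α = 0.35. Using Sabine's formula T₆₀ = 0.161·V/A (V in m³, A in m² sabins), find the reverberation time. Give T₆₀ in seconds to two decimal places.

Summing Sᵢαᵢ: 53·0.22 + 53·0.74 + 163·0.35 = 107.93 m².
T₆₀ = 0.161·V/A = 0.161·223/107.93 = 0.333 s.

0.33 s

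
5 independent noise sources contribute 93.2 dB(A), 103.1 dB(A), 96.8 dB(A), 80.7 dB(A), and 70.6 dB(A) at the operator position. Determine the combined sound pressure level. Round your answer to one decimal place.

104.4 dB(A)

Incoherent sources combine by intensity addition: L_total = 10·log₁₀(Σ 10^(L_i/10)).
Σ 10^(L/10) = 10^(93.2/10) + 10^(103.1/10) + 10^(96.8/10) + 10^(80.7/10) + 10^(70.6/10) = 2.742e+10.
L_total = 10·log₁₀(2.742e+10) = 104.38 dB(A).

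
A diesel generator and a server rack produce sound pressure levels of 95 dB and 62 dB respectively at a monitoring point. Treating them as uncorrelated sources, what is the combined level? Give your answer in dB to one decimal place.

95.0 dB

For uncorrelated sources the intensities add, so convert each level to linear form, sum, and take 10·log₁₀ of the total.
Σ 10^(L/10) = 10^(95/10) + 10^(62/10) = 3.164e+09.
L_total = 10·log₁₀(3.164e+09) = 95.00 dB.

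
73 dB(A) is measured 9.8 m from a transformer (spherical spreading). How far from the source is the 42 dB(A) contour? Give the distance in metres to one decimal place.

For a point source L₁ − L₂ = 20·log₁₀(r₂/r₁), so r₂ = r₁·10^((L₁−L₂)/20).
r₂ = 9.8·10^((73−42)/20) = 9.8·10^(31.0/20) = 347.72 m.

347.7 m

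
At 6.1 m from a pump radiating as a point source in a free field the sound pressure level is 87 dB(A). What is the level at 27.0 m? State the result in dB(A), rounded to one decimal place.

74.1 dB(A)

Point-source attenuation: ΔL = 20·log₁₀(r₂/r₁) = 20·log₁₀(27.0/6.1) = 12.921 dB.
L₂ = 87 − 20·log₁₀(27.0/6.1) = 87 − 12.921 = 74.08 dB(A).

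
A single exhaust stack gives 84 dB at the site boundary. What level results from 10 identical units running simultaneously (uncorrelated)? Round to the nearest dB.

With 10 equal, uncorrelated contributions the intensity is 10× that of one unit, giving a rise of 10·log₁₀ 10.
L_total = 84 + 10·log₁₀(10) = 84 + 10.000 = 94.00 dB.

94 dB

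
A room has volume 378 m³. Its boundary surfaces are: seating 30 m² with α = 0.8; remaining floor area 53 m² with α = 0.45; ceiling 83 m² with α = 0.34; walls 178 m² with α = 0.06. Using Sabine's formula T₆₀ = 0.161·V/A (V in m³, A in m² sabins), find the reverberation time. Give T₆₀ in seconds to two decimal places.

0.70 s

Total absorption A = 30·0.8 + 53·0.45 + 83·0.34 + 178·0.06 = 86.75 m² sabins.
T₆₀ = 0.161·V/A = 0.161·378/86.75 = 0.702 s.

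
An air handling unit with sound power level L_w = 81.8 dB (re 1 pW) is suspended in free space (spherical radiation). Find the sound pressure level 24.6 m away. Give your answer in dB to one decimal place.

43.0 dB

The power spreads over a sphere of area 4π·r², so L_p = L_w − 10·log₁₀(4π·r²).
4π·r² = 7605 m², 10·log₁₀ of that is 38.811 dB.
L_p = 81.8 − 38.811 = 42.99 dB.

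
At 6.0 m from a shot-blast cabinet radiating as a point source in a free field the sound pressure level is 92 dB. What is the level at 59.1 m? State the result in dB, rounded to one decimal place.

Spherical spreading from a point source gives a 20·log₁₀(r₂/r₁) drop.
L₂ = 92 − 20·log₁₀(59.1/6.0) = 92 − 19.869 = 72.13 dB.

72.1 dB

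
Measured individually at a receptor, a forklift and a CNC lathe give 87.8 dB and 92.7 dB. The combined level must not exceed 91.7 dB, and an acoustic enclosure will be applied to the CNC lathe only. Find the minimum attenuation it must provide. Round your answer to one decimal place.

3.3 dB

The untreated sources together contribute 10^(87.8/10) = 6.026e+08, i.e. 87.80 dB.
To meet 91.7 dB overall, the treated CNC lathe may contribute at most 10^(91.7/10) − 6.026e+08 = 8.765e+08, i.e. 89.43 dB.
So the CNC lathe must be reduced from 92.7 to 89.43 dB: IL = 3.27 dB.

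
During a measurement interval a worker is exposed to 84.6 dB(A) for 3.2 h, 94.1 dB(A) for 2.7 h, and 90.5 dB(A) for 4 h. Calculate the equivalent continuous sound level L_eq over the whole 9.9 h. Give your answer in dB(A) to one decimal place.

The energy average is taken in the linear domain: L_eq = 10·log₁₀[(Σ tᵢ·10^(Lᵢ/10))/T], T = 9.9 h.
Σ tᵢ·10^(Lᵢ/10) = 3.2·10^(84.6/10) + 2.7·10^(94.1/10) + 4·10^(90.5/10) = 1.235e+10.
L_eq = 10·log₁₀(1.235e+10/9.9) = 90.96 dB(A).

91.0 dB(A)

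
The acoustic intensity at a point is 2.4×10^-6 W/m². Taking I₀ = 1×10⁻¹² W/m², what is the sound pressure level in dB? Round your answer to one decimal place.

63.8 dB

I/I₀ = 2.4×10^-6/10⁻¹² = 2.4×10^6, and L = 10·log₁₀(I/I₀).
L = 10·(0.3802 + 6) = 63.80 dB.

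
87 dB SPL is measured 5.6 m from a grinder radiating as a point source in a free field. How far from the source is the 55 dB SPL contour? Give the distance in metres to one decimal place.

222.9 m

For a point source L₁ − L₂ = 20·log₁₀(r₂/r₁), so r₂ = r₁·10^((L₁−L₂)/20).
r₂ = 5.6·10^((87−55)/20) = 5.6·10^(32.0/20) = 222.94 m.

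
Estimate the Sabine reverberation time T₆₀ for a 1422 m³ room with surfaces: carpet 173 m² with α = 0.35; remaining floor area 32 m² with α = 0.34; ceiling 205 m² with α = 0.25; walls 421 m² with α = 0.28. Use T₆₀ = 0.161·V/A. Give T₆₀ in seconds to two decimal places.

Total absorption A = 173·0.35 + 32·0.34 + 205·0.25 + 421·0.28 = 240.56 m² sabins.
T₆₀ = 0.161·V/A = 0.161·1422/240.56 = 0.952 s.

0.95 s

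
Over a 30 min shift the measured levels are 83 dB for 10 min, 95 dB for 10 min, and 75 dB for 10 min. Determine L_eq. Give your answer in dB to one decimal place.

Weight each interval's intensity by its duration and average over T = 30 min:
Σ tᵢ·10^(Lᵢ/10) = 10·10^(83/10) + 10·10^(95/10) + 10·10^(75/10) = 3.393e+10.
L_eq = 10·log₁₀(3.393e+10/30) = 90.54 dB.

90.5 dB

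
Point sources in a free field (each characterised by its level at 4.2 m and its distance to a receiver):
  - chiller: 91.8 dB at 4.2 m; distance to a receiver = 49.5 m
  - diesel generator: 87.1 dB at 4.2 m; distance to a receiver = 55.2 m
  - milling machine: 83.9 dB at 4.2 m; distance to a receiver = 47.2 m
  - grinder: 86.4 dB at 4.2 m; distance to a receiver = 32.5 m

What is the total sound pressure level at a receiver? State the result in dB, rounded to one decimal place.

73.6 dB

Propagate each source to the receiver with L = L_ref − 20·log₁₀(r/r_ref), then add intensities.
chiller: 91.8 − 20·log₁₀(49.5/4.2) = 91.8 − 21.43 = 70.37 dB.
diesel generator: 87.1 − 20·log₁₀(55.2/4.2) = 87.1 − 22.37 = 64.73 dB.
milling machine: 83.9 − 20·log₁₀(47.2/4.2) = 83.9 − 21.01 = 62.89 dB.
grinder: 86.4 − 20·log₁₀(32.5/4.2) = 86.4 − 17.77 = 68.63 dB.
Σ 10^(L/10) = 2.310e+07 → L_total = 10·log₁₀(2.310e+07) = 73.64 dB.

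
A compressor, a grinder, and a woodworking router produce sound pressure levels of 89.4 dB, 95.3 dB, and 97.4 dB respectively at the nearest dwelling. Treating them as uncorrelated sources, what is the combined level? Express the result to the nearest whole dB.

Incoherent sources combine by intensity addition: L_total = 10·log₁₀(Σ 10^(L_i/10)).
Σ 10^(L/10) = 10^(89.4/10) + 10^(95.3/10) + 10^(97.4/10) = 9.755e+09.
L_total = 10·log₁₀(9.755e+09) = 99.89 dB.

100 dB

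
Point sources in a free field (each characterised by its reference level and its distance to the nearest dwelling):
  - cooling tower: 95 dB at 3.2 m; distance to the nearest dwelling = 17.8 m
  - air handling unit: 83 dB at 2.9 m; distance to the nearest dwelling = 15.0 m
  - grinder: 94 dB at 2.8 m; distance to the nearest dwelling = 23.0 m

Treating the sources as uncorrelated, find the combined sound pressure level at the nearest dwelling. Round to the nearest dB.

82 dB

Apply inverse-square spreading to bring every level to the receiver, then sum 10^(L/10).
cooling tower: 95 − 20·log₁₀(17.8/3.2) = 95 − 14.91 = 80.09 dB.
air handling unit: 83 − 20·log₁₀(15.0/2.9) = 83 − 14.27 = 68.73 dB.
grinder: 94 − 20·log₁₀(23.0/2.8) = 94 − 18.29 = 75.71 dB.
Σ 10^(L/10) = 1.469e+08 → L_total = 10·log₁₀(1.469e+08) = 81.67 dB.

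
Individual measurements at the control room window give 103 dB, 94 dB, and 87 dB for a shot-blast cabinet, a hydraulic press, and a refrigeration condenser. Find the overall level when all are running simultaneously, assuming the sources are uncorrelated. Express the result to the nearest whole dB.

104 dB

For uncorrelated sources the intensities add, so convert each level to linear form, sum, and take 10·log₁₀ of the total.
Σ 10^(L/10) = 10^(103/10) + 10^(94/10) + 10^(87/10) = 2.297e+10.
L_total = 10·log₁₀(2.297e+10) = 103.61 dB.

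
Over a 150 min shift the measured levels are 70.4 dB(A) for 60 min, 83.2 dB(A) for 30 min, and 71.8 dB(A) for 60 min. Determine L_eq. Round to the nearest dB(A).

77 dB(A)

Weight each interval's intensity by its duration and average over T = 150 min:
Σ tᵢ·10^(Lᵢ/10) = 60·10^(70.4/10) + 30·10^(83.2/10) + 60·10^(71.8/10) = 7.834e+09.
L_eq = 10·log₁₀(7.834e+09/150) = 77.18 dB(A).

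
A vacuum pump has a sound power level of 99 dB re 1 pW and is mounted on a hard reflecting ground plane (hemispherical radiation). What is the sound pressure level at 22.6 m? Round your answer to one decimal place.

63.9 dB

The power spreads over a hemisphere of area 2π·r², so L_p = L_w − 10·log₁₀(2π·r²).
2π·r² = 3209 m², 10·log₁₀ of that is 35.064 dB.
L_p = 99 − 35.064 = 63.94 dB.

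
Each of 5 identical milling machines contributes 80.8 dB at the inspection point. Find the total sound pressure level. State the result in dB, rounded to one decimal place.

87.8 dB

With 5 equal, uncorrelated contributions the intensity is 5× that of one unit, giving a rise of 10·log₁₀ 5.
L_total = 80.8 + 10·log₁₀(5) = 80.8 + 6.990 = 87.79 dB.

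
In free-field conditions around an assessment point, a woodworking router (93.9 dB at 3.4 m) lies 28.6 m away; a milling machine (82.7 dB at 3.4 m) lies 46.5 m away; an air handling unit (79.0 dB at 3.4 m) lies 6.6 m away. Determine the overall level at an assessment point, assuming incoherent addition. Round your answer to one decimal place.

77.5 dB

Apply inverse-square spreading to bring every level to the receiver, then sum 10^(L/10).
woodworking router: 93.9 − 20·log₁₀(28.6/3.4) = 93.9 − 18.50 = 75.40 dB.
milling machine: 82.7 − 20·log₁₀(46.5/3.4) = 82.7 − 22.72 = 59.98 dB.
air handling unit: 79.0 − 20·log₁₀(6.6/3.4) = 79.0 − 5.76 = 73.24 dB.
Σ 10^(L/10) = 5.677e+07 → L_total = 10·log₁₀(5.677e+07) = 77.54 dB.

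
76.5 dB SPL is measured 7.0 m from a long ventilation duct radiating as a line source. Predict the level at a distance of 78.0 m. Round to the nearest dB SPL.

66 dB SPL

Cylindrical spreading from a line source gives a 10·log₁₀(r₂/r₁) drop.
L₂ = 76.5 − 10·log₁₀(78.0/7.0) = 76.5 − 10.470 = 66.03 dB SPL.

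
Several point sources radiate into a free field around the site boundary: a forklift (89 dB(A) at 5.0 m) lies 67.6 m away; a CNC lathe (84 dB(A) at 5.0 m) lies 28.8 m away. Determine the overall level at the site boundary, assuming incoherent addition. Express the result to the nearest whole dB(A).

71 dB(A)

First find each source's level at the receiver (point-source: −20·log₁₀(r/r_ref)), then combine on an intensity basis.
forklift: 89 − 20·log₁₀(67.6/5.0) = 89 − 22.62 = 66.38 dB(A).
CNC lathe: 84 − 20·log₁₀(28.8/5.0) = 84 − 15.21 = 68.79 dB(A).
Σ 10^(L/10) = 1.192e+07 → L_total = 10·log₁₀(1.192e+07) = 70.76 dB(A).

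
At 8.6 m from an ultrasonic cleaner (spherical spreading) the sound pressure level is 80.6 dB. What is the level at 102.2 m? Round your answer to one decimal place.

Spherical spreading from a point source gives a 20·log₁₀(r₂/r₁) drop.
L₂ = 80.6 − 20·log₁₀(102.2/8.6) = 80.6 − 21.499 = 59.10 dB.

59.1 dB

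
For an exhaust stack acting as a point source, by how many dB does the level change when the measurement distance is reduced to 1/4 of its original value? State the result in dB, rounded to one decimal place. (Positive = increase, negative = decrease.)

Point-source spreading: ΔL = −20·log₁₀(r₂/r₁).
ΔL = −20·log₁₀(0.25) = +12.04 dB.

+12.0 dB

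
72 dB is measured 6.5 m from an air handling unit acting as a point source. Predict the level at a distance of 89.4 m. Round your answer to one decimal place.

49.2 dB

Spherical spreading from a point source gives a 20·log₁₀(r₂/r₁) drop.
L₂ = 72 − 20·log₁₀(89.4/6.5) = 72 − 22.768 = 49.23 dB.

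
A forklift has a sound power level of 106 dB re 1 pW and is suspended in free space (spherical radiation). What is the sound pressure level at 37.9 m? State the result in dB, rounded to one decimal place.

Free-field spherical radiation: L_p = L_w − 10·log₁₀(4π·r²), r = 37.9 m.
4π·r² = 1.805e+04 m², 10·log₁₀ of that is 42.565 dB.
L_p = 106 − 42.565 = 63.44 dB.

63.4 dB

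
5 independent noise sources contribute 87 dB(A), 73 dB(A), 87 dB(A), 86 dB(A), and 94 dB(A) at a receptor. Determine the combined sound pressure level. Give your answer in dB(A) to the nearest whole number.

For uncorrelated sources the intensities add, so convert each level to linear form, sum, and take 10·log₁₀ of the total.
Σ 10^(L/10) = 10^(87/10) + 10^(73/10) + 10^(87/10) + 10^(86/10) + 10^(94/10) = 3.932e+09.
L_total = 10·log₁₀(3.932e+09) = 95.95 dB(A).

96 dB(A)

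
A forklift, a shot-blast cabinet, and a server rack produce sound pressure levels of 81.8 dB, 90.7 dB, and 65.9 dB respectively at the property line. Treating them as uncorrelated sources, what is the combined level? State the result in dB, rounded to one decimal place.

91.2 dB

For uncorrelated sources the intensities add, so convert each level to linear form, sum, and take 10·log₁₀ of the total.
Σ 10^(L/10) = 10^(81.8/10) + 10^(90.7/10) + 10^(65.9/10) = 1.330e+09.
L_total = 10·log₁₀(1.330e+09) = 91.24 dB.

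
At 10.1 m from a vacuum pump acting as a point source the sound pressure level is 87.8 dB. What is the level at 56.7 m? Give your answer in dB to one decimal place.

72.8 dB

Spherical spreading from a point source gives a 20·log₁₀(r₂/r₁) drop.
L₂ = 87.8 − 20·log₁₀(56.7/10.1) = 87.8 − 14.985 = 72.81 dB.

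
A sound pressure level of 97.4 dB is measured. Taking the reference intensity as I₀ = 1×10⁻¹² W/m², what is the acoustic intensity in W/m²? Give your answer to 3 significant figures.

L = 10·log₁₀(I/I₀) ⇒ I = I₀·10^(L/10) = 10⁻¹² × 10^9.74.

0.00550 W/m²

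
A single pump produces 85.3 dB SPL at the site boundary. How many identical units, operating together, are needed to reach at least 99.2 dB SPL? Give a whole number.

25

N identical sources give L₁ + 10·log₁₀ N, so require 10·log₁₀ N ≥ 99.2 − 85.3 = 13.9 dB.
N ≥ 10^(13.9/10) = 24.547, so N = 25.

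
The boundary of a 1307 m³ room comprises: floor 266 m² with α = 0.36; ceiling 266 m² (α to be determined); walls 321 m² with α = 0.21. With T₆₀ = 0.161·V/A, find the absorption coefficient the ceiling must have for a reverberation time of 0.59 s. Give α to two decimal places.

From T₆₀ = 0.161·V/A, the target T₆₀ = 0.59 s needs A = 0.161·1307/0.59 = 356.66 m².
Absorption from the other surfaces = 266·0.36 + 321·0.21 = 163.17 m², so the ceiling must supply 193.49 m² over 266 m².
α = 193.49/266 = 0.727.

0.73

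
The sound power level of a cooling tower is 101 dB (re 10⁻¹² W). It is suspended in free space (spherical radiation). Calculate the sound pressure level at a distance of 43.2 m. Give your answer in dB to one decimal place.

L_p = L_w − 10·log₁₀(4π·r²) with r = 43.2 m.
4π·r² = 2.345e+04 m², 10·log₁₀ of that is 43.702 dB.
L_p = 101 − 43.702 = 57.30 dB.

57.3 dB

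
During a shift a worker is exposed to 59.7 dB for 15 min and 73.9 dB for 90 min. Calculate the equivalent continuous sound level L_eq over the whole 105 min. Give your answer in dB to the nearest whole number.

73 dB

L_eq = 10·log₁₀[(1/T)·Σ tᵢ·10^(Lᵢ/10)] with T = 105 min.
Σ tᵢ·10^(Lᵢ/10) = 15·10^(59.7/10) + 90·10^(73.9/10) = 2.223e+09.
L_eq = 10·log₁₀(2.223e+09/105) = 73.26 dB.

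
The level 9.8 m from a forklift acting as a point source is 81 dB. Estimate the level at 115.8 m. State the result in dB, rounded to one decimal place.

Spherical spreading from a point source gives a 20·log₁₀(r₂/r₁) drop.
L₂ = 81 − 20·log₁₀(115.8/9.8) = 81 − 21.450 = 59.55 dB.

59.6 dB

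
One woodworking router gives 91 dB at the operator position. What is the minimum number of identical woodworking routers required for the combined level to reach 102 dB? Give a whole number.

13

Need L₁ + 10·log₁₀ N ≥ 102, i.e. log₁₀ N ≥ 1.10.
N ≥ 10^(11.0/10) = 12.589, so N = 13.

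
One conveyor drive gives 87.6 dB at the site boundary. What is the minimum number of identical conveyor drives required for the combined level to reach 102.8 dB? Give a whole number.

N identical sources give L₁ + 10·log₁₀ N, so require 10·log₁₀ N ≥ 102.8 − 87.6 = 15.2 dB.
N ≥ 10^(15.2/10) = 33.113, so N = 34.

34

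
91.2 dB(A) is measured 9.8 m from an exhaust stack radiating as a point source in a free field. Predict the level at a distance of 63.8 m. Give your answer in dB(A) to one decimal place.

Spherical spreading from a point source gives a 20·log₁₀(r₂/r₁) drop.
L₂ = 91.2 − 20·log₁₀(63.8/9.8) = 91.2 − 16.272 = 74.93 dB(A).

74.9 dB(A)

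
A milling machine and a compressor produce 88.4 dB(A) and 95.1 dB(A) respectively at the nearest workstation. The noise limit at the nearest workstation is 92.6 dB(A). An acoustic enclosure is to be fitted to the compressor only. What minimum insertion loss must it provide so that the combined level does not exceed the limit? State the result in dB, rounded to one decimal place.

Fixed contribution from the other source: Σ 10^(L/10) = 10^(88.4/10) = 6.918e+08 (88.40 dB(A)).
To meet 92.6 dB(A) overall, the treated compressor may contribute at most 10^(92.6/10) − 6.918e+08 = 1.128e+09, i.e. 90.52 dB(A).
So the compressor must be reduced from 95.1 to 90.52 dB(A): IL = 4.58 dB.

4.6 dB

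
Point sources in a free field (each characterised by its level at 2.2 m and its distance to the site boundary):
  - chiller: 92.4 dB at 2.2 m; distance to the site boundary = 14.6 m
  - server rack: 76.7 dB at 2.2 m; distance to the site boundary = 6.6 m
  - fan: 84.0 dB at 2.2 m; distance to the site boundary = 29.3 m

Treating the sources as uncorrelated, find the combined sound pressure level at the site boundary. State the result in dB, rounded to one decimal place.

76.6 dB

First find each source's level at the receiver (point-source: −20·log₁₀(r/r_ref)), then combine on an intensity basis.
chiller: 92.4 − 20·log₁₀(14.6/2.2) = 92.4 − 16.44 = 75.96 dB.
server rack: 76.7 − 20·log₁₀(6.6/2.2) = 76.7 − 9.54 = 67.16 dB.
fan: 84.0 − 20·log₁₀(29.3/2.2) = 84.0 − 22.49 = 61.51 dB.
Σ 10^(L/10) = 4.607e+07 → L_total = 10·log₁₀(4.607e+07) = 76.63 dB.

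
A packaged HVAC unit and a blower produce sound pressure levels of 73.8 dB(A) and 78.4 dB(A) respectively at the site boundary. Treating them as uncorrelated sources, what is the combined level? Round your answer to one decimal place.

Incoherent sources combine by intensity addition: L_total = 10·log₁₀(Σ 10^(L_i/10)).
Σ 10^(L/10) = 10^(73.8/10) + 10^(78.4/10) = 9.317e+07.
L_total = 10·log₁₀(9.317e+07) = 79.69 dB(A).

79.7 dB(A)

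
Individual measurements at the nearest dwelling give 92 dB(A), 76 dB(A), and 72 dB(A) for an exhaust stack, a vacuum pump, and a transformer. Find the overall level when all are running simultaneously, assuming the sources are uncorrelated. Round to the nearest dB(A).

92 dB(A)

Incoherent sources combine by intensity addition: L_total = 10·log₁₀(Σ 10^(L_i/10)).
Σ 10^(L/10) = 10^(92/10) + 10^(76/10) + 10^(72/10) = 1.641e+09.
L_total = 10·log₁₀(1.641e+09) = 92.15 dB(A).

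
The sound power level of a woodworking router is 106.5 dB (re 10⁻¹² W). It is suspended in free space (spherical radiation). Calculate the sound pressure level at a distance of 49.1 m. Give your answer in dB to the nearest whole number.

Free-field spherical radiation: L_p = L_w − 10·log₁₀(4π·r²), r = 49.1 m.
4π·r² = 3.03e+04 m², 10·log₁₀ of that is 44.814 dB.
L_p = 106.5 − 44.814 = 61.69 dB.

62 dB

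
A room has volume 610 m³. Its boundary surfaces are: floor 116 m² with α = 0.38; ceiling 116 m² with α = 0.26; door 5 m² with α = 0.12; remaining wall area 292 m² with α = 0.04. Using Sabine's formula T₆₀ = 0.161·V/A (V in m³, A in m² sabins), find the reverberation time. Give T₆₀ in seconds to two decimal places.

A = Σ Sᵢαᵢ = 116·0.38 + 116·0.26 + 5·0.12 + 292·0.04 = 86.52 m².
T₆₀ = 0.161 × 610 / 86.52 = 1.135 s.

1.14 s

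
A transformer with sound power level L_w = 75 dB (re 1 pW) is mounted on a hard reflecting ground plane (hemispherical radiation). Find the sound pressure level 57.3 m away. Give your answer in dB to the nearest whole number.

The power spreads over a hemisphere of area 2π·r², so L_p = L_w − 10·log₁₀(2π·r²).
2π·r² = 2.063e+04 m², 10·log₁₀ of that is 43.145 dB.
L_p = 75 − 43.145 = 31.86 dB.

32 dB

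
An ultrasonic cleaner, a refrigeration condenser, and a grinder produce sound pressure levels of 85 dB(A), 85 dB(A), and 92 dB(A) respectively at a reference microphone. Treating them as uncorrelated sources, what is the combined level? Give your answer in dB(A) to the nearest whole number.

93 dB(A)

Incoherent sources combine by intensity addition: L_total = 10·log₁₀(Σ 10^(L_i/10)).
Σ 10^(L/10) = 10^(85/10) + 10^(85/10) + 10^(92/10) = 2.217e+09.
L_total = 10·log₁₀(2.217e+09) = 93.46 dB(A).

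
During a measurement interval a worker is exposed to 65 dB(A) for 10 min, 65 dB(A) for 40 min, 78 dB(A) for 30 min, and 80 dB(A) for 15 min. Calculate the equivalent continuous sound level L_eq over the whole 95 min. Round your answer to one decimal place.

75.7 dB(A)

L_eq = 10·log₁₀[(1/T)·Σ tᵢ·10^(Lᵢ/10)] with T = 95 min.
Σ tᵢ·10^(Lᵢ/10) = 10·10^(65/10) + 40·10^(65/10) + 30·10^(78/10) + 15·10^(80/10) = 3.551e+09.
L_eq = 10·log₁₀(3.551e+09/95) = 75.73 dB(A).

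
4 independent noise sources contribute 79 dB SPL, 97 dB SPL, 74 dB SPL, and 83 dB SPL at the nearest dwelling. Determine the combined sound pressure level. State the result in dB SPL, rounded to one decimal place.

Incoherent sources combine by intensity addition: L_total = 10·log₁₀(Σ 10^(L_i/10)).
Σ 10^(L/10) = 10^(79/10) + 10^(97/10) + 10^(74/10) + 10^(83/10) = 5.316e+09.
L_total = 10·log₁₀(5.316e+09) = 97.26 dB SPL.

97.3 dB SPL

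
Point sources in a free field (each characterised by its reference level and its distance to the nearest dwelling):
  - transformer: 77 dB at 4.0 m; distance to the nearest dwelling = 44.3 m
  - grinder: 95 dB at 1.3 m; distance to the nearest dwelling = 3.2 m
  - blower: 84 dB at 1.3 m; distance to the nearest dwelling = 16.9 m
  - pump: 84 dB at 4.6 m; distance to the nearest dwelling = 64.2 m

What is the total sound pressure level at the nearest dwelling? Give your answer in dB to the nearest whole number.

Propagate each source to the receiver with L = L_ref − 20·log₁₀(r/r_ref), then add intensities.
transformer: 77 − 20·log₁₀(44.3/4.0) = 77 − 20.89 = 56.11 dB.
grinder: 95 − 20·log₁₀(3.2/1.3) = 95 − 7.82 = 87.18 dB.
blower: 84 − 20·log₁₀(16.9/1.3) = 84 − 22.28 = 61.72 dB.
pump: 84 − 20·log₁₀(64.2/4.6) = 84 − 22.90 = 61.10 dB.
Σ 10^(L/10) = 5.251e+08 → L_total = 10·log₁₀(5.251e+08) = 87.20 dB.

87 dB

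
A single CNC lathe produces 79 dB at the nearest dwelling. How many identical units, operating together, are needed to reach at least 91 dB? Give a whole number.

Need L₁ + 10·log₁₀ N ≥ 91, i.e. log₁₀ N ≥ 1.20.
N ≥ 10^(12.0/10) = 15.849, so N = 16.

16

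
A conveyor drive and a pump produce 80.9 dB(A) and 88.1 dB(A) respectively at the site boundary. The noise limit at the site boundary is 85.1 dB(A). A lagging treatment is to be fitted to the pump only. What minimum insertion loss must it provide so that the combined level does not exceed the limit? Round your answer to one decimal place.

5.1 dB

Everything except the pump sums to 10^(80.9/10) = 1.230e+08 in linear terms, 80.90 dB(A).
To meet 85.1 dB(A) overall, the treated pump may contribute at most 10^(85.1/10) − 1.230e+08 = 2.006e+08, i.e. 83.02 dB(A).
Required insertion loss = 88.1 − 83.02 = 5.08 dB.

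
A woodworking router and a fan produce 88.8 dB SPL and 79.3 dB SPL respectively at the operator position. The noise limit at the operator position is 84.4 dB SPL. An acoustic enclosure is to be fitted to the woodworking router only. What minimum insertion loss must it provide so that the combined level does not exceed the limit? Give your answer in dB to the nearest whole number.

6 dB

Fixed contribution from the other source: Σ 10^(L/10) = 10^(79.3/10) = 8.511e+07 (79.30 dB SPL).
To meet 84.4 dB SPL overall, the treated woodworking router may contribute at most 10^(84.4/10) − 8.511e+07 = 1.903e+08, i.e. 82.79 dB SPL.
So the woodworking router must be reduced from 88.8 to 82.79 dB SPL: IL = 6.01 dB.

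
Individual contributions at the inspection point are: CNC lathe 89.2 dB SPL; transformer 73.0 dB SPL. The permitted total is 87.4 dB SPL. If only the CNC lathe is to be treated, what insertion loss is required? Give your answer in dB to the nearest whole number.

2 dB

Everything except the CNC lathe sums to 10^(73.0/10) = 1.995e+07 in linear terms, 73.00 dB SPL.
The limit corresponds to 10^(87.4/10) = 5.495e+08; subtracting the fixed part leaves 5.296e+08 for the CNC lathe, i.e. 87.24 dB SPL.
Required insertion loss = 89.2 − 87.24 = 1.96 dB.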